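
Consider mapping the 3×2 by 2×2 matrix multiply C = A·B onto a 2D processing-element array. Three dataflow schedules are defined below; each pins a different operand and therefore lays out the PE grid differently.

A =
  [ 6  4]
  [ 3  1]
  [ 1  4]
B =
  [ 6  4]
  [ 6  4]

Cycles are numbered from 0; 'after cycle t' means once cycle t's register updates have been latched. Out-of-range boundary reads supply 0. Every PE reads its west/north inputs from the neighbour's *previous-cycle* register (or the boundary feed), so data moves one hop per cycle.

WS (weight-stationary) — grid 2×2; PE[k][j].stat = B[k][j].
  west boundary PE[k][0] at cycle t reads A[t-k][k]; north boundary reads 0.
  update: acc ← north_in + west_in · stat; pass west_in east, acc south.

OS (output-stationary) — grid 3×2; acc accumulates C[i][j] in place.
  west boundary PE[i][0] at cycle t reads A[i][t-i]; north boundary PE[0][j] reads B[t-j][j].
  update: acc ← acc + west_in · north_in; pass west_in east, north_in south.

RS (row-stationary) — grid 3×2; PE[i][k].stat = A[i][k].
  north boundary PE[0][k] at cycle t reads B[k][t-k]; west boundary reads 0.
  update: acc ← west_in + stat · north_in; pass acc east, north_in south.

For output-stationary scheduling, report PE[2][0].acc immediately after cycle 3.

PE[2][0].acc = 30

Tracing OS — 3×2 array, target PE[2][0]:
  c0 r1c0: 0 / 0 / 0
  c0 r2c0: 0 / 0 / 0
  c1 r1c0: 18 / 3 / 6
  c1 r2c0: 0 / 0 / 0
  c2 r1c0: 24 / 1 / 6
  c2 r2c0: 6 / 1 / 6
  c3 r1c0: 24 / 0 / 0
  c3 r2c0: 30 / 4 / 6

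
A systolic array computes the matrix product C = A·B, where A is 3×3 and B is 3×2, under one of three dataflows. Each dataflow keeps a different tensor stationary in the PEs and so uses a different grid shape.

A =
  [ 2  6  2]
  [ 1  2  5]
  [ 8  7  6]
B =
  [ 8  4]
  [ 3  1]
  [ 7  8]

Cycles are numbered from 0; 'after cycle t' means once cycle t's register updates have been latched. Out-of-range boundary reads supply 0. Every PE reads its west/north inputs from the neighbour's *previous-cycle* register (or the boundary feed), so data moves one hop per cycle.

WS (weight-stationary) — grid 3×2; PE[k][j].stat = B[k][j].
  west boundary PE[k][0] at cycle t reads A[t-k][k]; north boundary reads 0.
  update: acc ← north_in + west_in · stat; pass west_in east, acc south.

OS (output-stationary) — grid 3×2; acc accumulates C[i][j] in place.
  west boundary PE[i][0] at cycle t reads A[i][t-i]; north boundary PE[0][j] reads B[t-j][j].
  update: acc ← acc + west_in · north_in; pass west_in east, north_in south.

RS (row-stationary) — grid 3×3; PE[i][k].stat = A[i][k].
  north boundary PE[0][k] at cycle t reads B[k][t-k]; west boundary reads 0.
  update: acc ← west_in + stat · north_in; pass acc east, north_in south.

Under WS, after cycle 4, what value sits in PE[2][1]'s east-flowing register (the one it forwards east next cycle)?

WS 3×2: PE[2][1] cycle-by-cycle (with neighbour feeds):
  c0 r1c1: 0 / 0 / 0
  c0 r2c0: 0 / 0 / 0
  c0 r2c1: 0 / 0 / 0
  c1 r1c1: 0 / 0 / 0
  c1 r2c0: 0 / 0 / 0
  c1 r2c1: 0 / 0 / 0
  c2 r1c1: 14 / 6 / 14
  c2 r2c0: 48 / 2 / 48
  c2 r2c1: 0 / 0 / 0
  c3 r1c1: 6 / 2 / 6
  c3 r2c0: 49 / 5 / 49
  c3 r2c1: 30 / 2 / 30
  c4 r1c1: 39 / 7 / 39
  c4 r2c0: 127 / 6 / 127
  c4 r2c1: 46 / 5 / 46

register = 5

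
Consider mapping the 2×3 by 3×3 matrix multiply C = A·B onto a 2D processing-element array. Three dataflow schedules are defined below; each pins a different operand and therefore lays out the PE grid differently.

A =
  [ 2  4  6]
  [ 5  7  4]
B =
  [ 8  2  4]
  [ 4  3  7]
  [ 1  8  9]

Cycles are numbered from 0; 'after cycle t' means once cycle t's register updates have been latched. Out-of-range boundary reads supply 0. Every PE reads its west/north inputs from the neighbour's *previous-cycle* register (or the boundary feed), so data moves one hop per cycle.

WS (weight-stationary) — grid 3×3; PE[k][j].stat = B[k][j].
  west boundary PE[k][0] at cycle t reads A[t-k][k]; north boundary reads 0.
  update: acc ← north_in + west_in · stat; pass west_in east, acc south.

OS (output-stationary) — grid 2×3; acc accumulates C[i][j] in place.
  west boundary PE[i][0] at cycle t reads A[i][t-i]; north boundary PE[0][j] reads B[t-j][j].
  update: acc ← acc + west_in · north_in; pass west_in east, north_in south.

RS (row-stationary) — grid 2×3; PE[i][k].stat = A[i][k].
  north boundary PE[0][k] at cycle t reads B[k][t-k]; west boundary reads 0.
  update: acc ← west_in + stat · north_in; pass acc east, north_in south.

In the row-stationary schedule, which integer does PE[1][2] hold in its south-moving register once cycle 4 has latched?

RS 2×3: PE[1][2] cycle-by-cycle (with neighbour feeds):
  after 0 — PE[0][2] acc=0, pass-E 0, pass-S 0
  after 0 — PE[1][1] acc=0, pass-E 0, pass-S 0
  after 0 — PE[1][2] acc=0, pass-E 0, pass-S 0
  after 1 — PE[0][2] acc=0, pass-E 0, pass-S 0
  after 1 — PE[1][1] acc=0, pass-E 0, pass-S 0
  after 1 — PE[1][2] acc=0, pass-E 0, pass-S 0
  after 2 — PE[0][2] acc=38, pass-E 38, pass-S 1
  after 2 — PE[1][1] acc=68, pass-E 68, pass-S 4
  after 2 — PE[1][2] acc=0, pass-E 0, pass-S 0
  after 3 — PE[0][2] acc=64, pass-E 64, pass-S 8
  after 3 — PE[1][1] acc=31, pass-E 31, pass-S 3
  after 3 — PE[1][2] acc=72, pass-E 72, pass-S 1
  after 4 — PE[0][2] acc=90, pass-E 90, pass-S 9
  after 4 — PE[1][1] acc=69, pass-E 69, pass-S 7
  after 4 — PE[1][2] acc=63, pass-E 63, pass-S 8

register = 8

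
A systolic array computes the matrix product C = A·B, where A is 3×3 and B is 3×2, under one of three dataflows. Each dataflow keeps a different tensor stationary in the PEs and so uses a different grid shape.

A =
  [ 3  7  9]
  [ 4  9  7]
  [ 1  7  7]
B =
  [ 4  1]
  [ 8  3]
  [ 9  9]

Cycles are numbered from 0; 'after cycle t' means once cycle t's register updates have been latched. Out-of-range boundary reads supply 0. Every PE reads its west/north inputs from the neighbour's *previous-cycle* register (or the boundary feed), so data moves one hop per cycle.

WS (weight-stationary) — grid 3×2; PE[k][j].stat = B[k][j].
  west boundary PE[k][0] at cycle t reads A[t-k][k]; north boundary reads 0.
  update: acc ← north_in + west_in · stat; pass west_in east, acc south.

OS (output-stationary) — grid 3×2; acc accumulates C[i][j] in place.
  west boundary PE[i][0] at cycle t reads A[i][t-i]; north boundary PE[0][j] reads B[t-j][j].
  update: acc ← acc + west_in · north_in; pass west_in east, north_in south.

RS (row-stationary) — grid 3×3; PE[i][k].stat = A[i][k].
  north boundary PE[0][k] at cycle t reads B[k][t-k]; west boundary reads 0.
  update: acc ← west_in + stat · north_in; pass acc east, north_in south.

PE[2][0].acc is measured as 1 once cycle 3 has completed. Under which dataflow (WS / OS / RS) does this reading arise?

Under WS (3×2), PE[2][0]:
  @0  [2,0]  acc 0  |  →0  ↓0
  @1  [2,0]  acc 0  |  →0  ↓0
  @2  [2,0]  acc 149  |  →9  ↓149
  @3  [2,0]  acc 151  |  →7  ↓151
Under OS (3×2), PE[2][0]:
  @0  [2,0]  acc 0  |  →0  ↓0
  @1  [2,0]  acc 0  |  →0  ↓0
  @2  [2,0]  acc 4  |  →1  ↓4
  @3  [2,0]  acc 60  |  →7  ↓8
Under RS (3×3), PE[2][0]:
  @0  [2,0]  acc 0  |  →0  ↓0
  @1  [2,0]  acc 0  |  →0  ↓0
  @2  [2,0]  acc 4  |  →4  ↓4
  @3  [2,0]  acc 1  |  →1  ↓1

dataflow = RS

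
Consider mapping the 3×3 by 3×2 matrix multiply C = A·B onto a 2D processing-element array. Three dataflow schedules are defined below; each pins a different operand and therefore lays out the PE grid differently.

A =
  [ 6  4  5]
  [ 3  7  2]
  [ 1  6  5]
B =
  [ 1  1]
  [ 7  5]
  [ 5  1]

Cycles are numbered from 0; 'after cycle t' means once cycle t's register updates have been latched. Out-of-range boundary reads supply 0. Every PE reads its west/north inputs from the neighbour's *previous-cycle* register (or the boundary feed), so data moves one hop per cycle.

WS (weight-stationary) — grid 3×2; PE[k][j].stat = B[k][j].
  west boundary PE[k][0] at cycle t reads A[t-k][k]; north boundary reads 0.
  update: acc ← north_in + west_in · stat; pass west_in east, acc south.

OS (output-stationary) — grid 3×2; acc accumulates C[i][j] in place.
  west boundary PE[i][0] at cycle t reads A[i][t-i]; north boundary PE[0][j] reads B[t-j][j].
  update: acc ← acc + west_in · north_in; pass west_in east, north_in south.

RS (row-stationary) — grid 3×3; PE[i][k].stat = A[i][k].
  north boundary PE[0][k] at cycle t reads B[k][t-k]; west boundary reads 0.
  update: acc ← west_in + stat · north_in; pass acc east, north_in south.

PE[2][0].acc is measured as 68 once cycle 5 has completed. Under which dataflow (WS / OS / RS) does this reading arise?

Under WS (3×2), PE[2][0]:
  cycle 0: PE[2][0] → acc 0, east 0, south 0
  cycle 1: PE[2][0] → acc 0, east 0, south 0
  cycle 2: PE[2][0] → acc 59, east 5, south 59
  cycle 3: PE[2][0] → acc 62, east 2, south 62
  cycle 4: PE[2][0] → acc 68, east 5, south 68
  cycle 5: PE[2][0] → acc 0, east 0, south 0
Under OS (3×2), PE[2][0]:
  cycle 0: PE[2][0] → acc 0, east 0, south 0
  cycle 1: PE[2][0] → acc 0, east 0, south 0
  cycle 2: PE[2][0] → acc 1, east 1, south 1
  cycle 3: PE[2][0] → acc 43, east 6, south 7
  cycle 4: PE[2][0] → acc 68, east 5, south 5
  cycle 5: PE[2][0] → acc 68, east 0, south 0
Under RS (3×3), PE[2][0]:
  cycle 0: PE[2][0] → acc 0, east 0, south 0
  cycle 1: PE[2][0] → acc 0, east 0, south 0
  cycle 2: PE[2][0] → acc 1, east 1, south 1
  cycle 3: PE[2][0] → acc 1, east 1, south 1
  cycle 4: PE[2][0] → acc 0, east 0, south 0
  cycle 5: PE[2][0] → acc 0, east 0, south 0

dataflow = OS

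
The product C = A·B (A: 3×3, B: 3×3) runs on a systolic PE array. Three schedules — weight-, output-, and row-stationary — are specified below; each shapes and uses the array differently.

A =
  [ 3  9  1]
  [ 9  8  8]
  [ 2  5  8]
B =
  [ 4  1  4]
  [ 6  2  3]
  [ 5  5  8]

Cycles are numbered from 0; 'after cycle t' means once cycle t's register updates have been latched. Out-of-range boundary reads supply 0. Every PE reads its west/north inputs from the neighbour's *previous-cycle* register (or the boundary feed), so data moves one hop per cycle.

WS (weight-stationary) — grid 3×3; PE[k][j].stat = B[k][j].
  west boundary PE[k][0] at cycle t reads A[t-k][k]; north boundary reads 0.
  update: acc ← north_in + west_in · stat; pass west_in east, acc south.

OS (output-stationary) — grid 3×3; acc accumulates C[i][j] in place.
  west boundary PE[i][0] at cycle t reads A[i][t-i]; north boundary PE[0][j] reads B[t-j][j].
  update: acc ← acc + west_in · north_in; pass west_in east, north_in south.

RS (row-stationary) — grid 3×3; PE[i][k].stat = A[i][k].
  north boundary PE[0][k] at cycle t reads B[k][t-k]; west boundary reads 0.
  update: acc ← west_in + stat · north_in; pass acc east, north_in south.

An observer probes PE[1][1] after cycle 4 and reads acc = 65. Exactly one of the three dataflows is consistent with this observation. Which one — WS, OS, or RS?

WS [3×3] PE[1][1] across cycles:
  c0 r1c1: 0 / 0 / 0
  c1 r1c1: 0 / 0 / 0
  c2 r1c1: 21 / 9 / 21
  c3 r1c1: 25 / 8 / 25
  c4 r1c1: 12 / 5 / 12
OS [3×3] PE[1][1] across cycles:
  c0 r1c1: 0 / 0 / 0
  c1 r1c1: 0 / 0 / 0
  c2 r1c1: 9 / 9 / 1
  c3 r1c1: 25 / 8 / 2
  c4 r1c1: 65 / 8 / 5
RS [3×3] PE[1][1] across cycles:
  c0 r1c1: 0 / 0 / 0
  c1 r1c1: 0 / 0 / 0
  c2 r1c1: 84 / 84 / 6
  c3 r1c1: 25 / 25 / 2
  c4 r1c1: 60 / 60 / 3

dataflow = OS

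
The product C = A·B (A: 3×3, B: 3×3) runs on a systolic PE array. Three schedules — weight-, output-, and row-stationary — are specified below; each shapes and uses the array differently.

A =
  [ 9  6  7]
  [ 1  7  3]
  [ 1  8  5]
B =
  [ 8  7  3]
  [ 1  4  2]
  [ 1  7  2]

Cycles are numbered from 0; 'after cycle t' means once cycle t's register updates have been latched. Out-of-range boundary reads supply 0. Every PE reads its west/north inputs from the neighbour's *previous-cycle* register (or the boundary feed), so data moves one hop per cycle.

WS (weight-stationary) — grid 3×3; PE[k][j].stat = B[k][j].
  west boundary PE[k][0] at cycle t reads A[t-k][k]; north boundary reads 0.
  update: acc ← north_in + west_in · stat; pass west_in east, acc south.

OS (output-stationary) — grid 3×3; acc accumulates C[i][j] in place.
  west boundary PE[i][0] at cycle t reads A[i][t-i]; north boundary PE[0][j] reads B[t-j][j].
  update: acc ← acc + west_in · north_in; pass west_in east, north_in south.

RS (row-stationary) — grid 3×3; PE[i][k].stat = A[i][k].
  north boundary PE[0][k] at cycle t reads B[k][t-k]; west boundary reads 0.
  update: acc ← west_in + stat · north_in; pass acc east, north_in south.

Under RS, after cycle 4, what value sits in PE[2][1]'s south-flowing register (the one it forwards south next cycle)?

RS on a 3×3 grid — tracing PE[2][1] and its feeders:
  @0  [1,1]  acc 0  |  →0  ↓0
  @0  [2,0]  acc 0  |  →0  ↓0
  @0  [2,1]  acc 0  |  →0  ↓0
  @1  [1,1]  acc 0  |  →0  ↓0
  @1  [2,0]  acc 0  |  →0  ↓0
  @1  [2,1]  acc 0  |  →0  ↓0
  @2  [1,1]  acc 15  |  →15  ↓1
  @2  [2,0]  acc 8  |  →8  ↓8
  @2  [2,1]  acc 0  |  →0  ↓0
  @3  [1,1]  acc 35  |  →35  ↓4
  @3  [2,0]  acc 7  |  →7  ↓7
  @3  [2,1]  acc 16  |  →16  ↓1
  @4  [1,1]  acc 17  |  →17  ↓2
  @4  [2,0]  acc 3  |  →3  ↓3
  @4  [2,1]  acc 39  |  →39  ↓4

register = 4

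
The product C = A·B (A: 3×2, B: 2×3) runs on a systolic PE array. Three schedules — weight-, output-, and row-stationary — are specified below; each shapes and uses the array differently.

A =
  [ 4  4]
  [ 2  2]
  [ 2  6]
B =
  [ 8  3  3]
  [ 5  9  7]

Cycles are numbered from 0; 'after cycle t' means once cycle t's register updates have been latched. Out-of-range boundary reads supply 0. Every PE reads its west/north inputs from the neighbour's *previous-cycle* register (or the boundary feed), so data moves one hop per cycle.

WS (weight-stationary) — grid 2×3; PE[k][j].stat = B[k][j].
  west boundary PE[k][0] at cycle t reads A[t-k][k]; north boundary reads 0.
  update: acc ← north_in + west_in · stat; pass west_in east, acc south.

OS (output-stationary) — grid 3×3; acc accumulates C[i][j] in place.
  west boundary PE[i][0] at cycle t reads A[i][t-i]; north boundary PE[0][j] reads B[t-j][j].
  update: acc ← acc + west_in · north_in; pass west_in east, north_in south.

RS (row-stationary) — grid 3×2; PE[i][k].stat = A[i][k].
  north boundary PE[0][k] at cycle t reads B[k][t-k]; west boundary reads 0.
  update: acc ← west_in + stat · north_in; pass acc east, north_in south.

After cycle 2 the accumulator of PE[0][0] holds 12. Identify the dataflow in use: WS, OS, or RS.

Under WS (2×3), PE[0][0]:
  step 0 · PE0,0: acc=32; fwd→4 fwd↓32
  step 1 · PE0,0: acc=16; fwd→2 fwd↓16
  step 2 · PE0,0: acc=16; fwd→2 fwd↓16
Under OS (3×3), PE[0][0]:
  step 0 · PE0,0: acc=32; fwd→4 fwd↓8
  step 1 · PE0,0: acc=52; fwd→4 fwd↓5
  step 2 · PE0,0: acc=52; fwd→0 fwd↓0
Under RS (3×2), PE[0][0]:
  step 0 · PE0,0: acc=32; fwd→32 fwd↓8
  step 1 · PE0,0: acc=12; fwd→12 fwd↓3
  step 2 · PE0,0: acc=12; fwd→12 fwd↓3

dataflow = RS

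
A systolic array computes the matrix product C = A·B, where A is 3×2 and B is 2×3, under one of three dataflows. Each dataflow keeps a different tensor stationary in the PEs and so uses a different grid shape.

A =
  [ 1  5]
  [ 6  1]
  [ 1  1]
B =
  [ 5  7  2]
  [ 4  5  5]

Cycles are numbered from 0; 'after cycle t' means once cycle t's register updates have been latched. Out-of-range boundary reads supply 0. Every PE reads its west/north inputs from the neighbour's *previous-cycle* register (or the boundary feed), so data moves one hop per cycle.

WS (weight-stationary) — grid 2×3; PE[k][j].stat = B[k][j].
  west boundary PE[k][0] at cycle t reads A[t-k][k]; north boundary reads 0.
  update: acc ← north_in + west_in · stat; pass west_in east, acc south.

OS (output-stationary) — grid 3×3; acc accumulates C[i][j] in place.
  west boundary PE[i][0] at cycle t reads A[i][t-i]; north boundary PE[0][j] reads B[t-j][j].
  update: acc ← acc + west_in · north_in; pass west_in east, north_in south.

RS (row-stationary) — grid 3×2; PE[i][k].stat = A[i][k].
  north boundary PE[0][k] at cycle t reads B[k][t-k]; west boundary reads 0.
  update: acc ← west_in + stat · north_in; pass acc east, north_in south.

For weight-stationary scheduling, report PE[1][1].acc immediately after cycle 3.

PE[1][1].acc = 47

WS 2×3: PE[1][1] cycle-by-cycle (with neighbour feeds):
  step 0 · PE0,1: acc=0; fwd→0 fwd↓0
  step 0 · PE1,0: acc=0; fwd→0 fwd↓0
  step 0 · PE1,1: acc=0; fwd→0 fwd↓0
  step 1 · PE0,1: acc=7; fwd→1 fwd↓7
  step 1 · PE1,0: acc=25; fwd→5 fwd↓25
  step 1 · PE1,1: acc=0; fwd→0 fwd↓0
  step 2 · PE0,1: acc=42; fwd→6 fwd↓42
  step 2 · PE1,0: acc=34; fwd→1 fwd↓34
  step 2 · PE1,1: acc=32; fwd→5 fwd↓32
  step 3 · PE0,1: acc=7; fwd→1 fwd↓7
  step 3 · PE1,0: acc=9; fwd→1 fwd↓9
  step 3 · PE1,1: acc=47; fwd→1 fwd↓47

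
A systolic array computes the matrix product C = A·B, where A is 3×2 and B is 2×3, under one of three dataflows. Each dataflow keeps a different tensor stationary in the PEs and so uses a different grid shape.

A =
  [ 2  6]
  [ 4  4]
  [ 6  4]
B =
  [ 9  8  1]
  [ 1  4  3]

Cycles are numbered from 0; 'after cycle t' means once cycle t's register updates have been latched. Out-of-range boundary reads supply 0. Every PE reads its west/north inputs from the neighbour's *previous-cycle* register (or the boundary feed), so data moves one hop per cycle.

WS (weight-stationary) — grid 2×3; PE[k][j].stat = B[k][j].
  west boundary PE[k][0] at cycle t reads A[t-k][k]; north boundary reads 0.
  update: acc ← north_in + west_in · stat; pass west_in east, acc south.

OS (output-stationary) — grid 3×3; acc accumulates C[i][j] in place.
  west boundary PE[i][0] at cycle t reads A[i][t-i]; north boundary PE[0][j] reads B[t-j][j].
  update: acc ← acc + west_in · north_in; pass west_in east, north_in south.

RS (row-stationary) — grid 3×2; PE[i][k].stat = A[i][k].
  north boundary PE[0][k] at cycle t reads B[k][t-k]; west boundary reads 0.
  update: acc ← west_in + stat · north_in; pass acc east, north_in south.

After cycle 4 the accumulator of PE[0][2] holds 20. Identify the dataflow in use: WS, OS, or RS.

dataflow = OS

WS [2×3] PE[0][2] across cycles:
  t=0 PE[0][2]: acc=0 h=0 v=0
  t=1 PE[0][2]: acc=0 h=0 v=0
  t=2 PE[0][2]: acc=2 h=2 v=2
  t=3 PE[0][2]: acc=4 h=4 v=4
  t=4 PE[0][2]: acc=6 h=6 v=6
OS [3×3] PE[0][2] across cycles:
  t=0 PE[0][2]: acc=0 h=0 v=0
  t=1 PE[0][2]: acc=0 h=0 v=0
  t=2 PE[0][2]: acc=2 h=2 v=1
  t=3 PE[0][2]: acc=20 h=6 v=3
  t=4 PE[0][2]: acc=20 h=0 v=0
RS: PE[0][2] is outside its 3×2 grid.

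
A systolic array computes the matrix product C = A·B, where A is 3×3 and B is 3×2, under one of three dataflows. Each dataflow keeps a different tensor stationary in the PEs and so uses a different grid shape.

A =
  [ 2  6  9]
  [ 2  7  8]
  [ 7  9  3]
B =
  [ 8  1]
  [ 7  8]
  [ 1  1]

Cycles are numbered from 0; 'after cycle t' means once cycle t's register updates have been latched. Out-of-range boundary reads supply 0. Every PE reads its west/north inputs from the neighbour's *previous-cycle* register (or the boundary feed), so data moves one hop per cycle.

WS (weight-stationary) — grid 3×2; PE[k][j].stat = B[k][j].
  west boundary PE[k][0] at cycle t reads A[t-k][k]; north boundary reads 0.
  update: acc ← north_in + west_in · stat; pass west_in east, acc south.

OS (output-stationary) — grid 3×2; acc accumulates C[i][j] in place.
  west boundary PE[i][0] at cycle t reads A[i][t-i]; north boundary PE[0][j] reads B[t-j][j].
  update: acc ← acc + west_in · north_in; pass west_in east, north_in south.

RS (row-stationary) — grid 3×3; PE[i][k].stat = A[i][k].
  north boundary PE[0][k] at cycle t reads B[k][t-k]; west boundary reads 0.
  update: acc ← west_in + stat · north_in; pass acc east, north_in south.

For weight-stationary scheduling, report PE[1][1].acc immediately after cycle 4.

WS (3×2). Following PE[1][1] plus its west/north inputs:
  after 0 — PE[0][1] acc=0, pass-E 0, pass-S 0
  after 0 — PE[1][0] acc=0, pass-E 0, pass-S 0
  after 0 — PE[1][1] acc=0, pass-E 0, pass-S 0
  after 1 — PE[0][1] acc=2, pass-E 2, pass-S 2
  after 1 — PE[1][0] acc=58, pass-E 6, pass-S 58
  after 1 — PE[1][1] acc=0, pass-E 0, pass-S 0
  after 2 — PE[0][1] acc=2, pass-E 2, pass-S 2
  after 2 — PE[1][0] acc=65, pass-E 7, pass-S 65
  after 2 — PE[1][1] acc=50, pass-E 6, pass-S 50
  after 3 — PE[0][1] acc=7, pass-E 7, pass-S 7
  after 3 — PE[1][0] acc=119, pass-E 9, pass-S 119
  after 3 — PE[1][1] acc=58, pass-E 7, pass-S 58
  after 4 — PE[0][1] acc=0, pass-E 0, pass-S 0
  after 4 — PE[1][0] acc=0, pass-E 0, pass-S 0
  after 4 — PE[1][1] acc=79, pass-E 9, pass-S 79

PE[1][1].acc = 79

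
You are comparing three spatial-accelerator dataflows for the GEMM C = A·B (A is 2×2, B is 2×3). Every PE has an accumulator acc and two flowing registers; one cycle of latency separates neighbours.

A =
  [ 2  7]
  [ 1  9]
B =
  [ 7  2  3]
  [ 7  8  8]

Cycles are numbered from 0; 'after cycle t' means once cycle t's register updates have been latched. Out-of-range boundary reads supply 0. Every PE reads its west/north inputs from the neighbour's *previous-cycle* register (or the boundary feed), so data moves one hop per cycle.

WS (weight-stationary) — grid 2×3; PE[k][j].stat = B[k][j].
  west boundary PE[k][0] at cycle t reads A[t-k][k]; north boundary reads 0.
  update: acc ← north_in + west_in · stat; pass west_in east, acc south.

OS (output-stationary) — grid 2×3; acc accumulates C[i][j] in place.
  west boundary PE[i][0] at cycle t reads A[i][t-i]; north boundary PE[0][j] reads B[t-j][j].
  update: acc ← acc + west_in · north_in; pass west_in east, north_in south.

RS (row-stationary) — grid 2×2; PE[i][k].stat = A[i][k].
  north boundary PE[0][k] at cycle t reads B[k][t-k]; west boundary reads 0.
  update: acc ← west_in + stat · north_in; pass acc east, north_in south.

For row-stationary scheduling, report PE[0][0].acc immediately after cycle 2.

PE[0][0].acc = 6

RS (2×2). Following PE[0][0] plus its west/north inputs:
  t=0 PE[0][0]: acc=14 h=14 v=7
  t=1 PE[0][0]: acc=4 h=4 v=2
  t=2 PE[0][0]: acc=6 h=6 v=3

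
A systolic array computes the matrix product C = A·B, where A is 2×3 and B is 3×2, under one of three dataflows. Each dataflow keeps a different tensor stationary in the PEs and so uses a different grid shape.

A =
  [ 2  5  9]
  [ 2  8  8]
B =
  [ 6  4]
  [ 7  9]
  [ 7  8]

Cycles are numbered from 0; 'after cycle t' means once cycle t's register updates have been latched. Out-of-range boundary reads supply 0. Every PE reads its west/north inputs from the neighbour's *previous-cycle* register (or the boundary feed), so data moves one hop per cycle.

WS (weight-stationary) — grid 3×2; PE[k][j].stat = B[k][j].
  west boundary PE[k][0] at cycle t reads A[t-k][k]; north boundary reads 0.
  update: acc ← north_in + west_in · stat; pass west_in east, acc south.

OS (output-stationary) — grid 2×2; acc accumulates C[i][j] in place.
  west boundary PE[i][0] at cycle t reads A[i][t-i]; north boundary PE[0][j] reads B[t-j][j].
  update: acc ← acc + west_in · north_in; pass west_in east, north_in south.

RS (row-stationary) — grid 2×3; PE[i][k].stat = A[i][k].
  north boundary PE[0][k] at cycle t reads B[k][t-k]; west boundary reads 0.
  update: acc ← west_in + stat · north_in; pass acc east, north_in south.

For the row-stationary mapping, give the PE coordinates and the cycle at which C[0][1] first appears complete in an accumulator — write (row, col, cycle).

(row, col, cycle) = (0, 2, 3)

RS: C[0][1] accumulates in PE[0][2]:
  step 0 · PE0,2: acc=0; fwd→0 fwd↓0
  step 1 · PE0,2: acc=0; fwd→0 fwd↓0
  step 2 · PE0,2: acc=110; fwd→110 fwd↓7
  step 3 · PE0,2: acc=125; fwd→125 fwd↓8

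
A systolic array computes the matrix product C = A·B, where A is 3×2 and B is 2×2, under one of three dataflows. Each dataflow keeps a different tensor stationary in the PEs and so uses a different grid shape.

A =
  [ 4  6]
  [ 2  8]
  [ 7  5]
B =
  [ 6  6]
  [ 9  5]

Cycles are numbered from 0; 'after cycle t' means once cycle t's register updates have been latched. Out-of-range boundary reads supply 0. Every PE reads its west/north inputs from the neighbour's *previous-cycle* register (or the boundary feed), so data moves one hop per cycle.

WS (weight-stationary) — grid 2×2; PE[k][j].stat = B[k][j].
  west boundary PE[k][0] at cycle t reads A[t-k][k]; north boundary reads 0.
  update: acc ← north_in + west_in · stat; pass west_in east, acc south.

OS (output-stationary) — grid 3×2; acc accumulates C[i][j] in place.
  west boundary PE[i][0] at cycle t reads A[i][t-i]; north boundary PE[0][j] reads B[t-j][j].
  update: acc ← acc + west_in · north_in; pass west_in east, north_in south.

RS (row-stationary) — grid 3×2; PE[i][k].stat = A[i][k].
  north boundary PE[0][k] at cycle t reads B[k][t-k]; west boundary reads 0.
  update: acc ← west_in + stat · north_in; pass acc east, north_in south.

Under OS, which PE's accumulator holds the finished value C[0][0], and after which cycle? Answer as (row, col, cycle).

(row, col, cycle) = (0, 0, 1)

Under OS, C[0][0] lands at PE[0][0]:
  cycle 0: PE[0][0] → acc 24, east 4, south 6
  cycle 1: PE[0][0] → acc 78, east 6, south 9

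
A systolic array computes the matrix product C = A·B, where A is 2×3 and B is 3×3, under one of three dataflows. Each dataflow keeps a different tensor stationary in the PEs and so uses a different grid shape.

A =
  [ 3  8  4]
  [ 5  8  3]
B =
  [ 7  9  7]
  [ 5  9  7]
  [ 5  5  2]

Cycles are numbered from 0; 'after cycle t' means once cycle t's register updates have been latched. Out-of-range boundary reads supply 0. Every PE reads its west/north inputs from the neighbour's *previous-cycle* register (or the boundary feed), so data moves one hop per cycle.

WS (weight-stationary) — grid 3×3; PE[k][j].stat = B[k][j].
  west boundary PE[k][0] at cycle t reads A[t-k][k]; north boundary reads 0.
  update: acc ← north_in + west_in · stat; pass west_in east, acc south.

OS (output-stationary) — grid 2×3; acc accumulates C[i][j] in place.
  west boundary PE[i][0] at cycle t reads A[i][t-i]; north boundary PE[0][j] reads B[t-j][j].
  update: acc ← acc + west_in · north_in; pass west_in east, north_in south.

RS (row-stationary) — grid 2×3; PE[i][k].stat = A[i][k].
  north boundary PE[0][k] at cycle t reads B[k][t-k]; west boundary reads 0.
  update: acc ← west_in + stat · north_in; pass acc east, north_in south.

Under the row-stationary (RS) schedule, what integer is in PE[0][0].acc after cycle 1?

Tracing RS — 2×3 array, target PE[0][0]:
  cycle 0: PE[0][0] → acc 21, east 21, south 7
  cycle 1: PE[0][0] → acc 27, east 27, south 9

PE[0][0].acc = 27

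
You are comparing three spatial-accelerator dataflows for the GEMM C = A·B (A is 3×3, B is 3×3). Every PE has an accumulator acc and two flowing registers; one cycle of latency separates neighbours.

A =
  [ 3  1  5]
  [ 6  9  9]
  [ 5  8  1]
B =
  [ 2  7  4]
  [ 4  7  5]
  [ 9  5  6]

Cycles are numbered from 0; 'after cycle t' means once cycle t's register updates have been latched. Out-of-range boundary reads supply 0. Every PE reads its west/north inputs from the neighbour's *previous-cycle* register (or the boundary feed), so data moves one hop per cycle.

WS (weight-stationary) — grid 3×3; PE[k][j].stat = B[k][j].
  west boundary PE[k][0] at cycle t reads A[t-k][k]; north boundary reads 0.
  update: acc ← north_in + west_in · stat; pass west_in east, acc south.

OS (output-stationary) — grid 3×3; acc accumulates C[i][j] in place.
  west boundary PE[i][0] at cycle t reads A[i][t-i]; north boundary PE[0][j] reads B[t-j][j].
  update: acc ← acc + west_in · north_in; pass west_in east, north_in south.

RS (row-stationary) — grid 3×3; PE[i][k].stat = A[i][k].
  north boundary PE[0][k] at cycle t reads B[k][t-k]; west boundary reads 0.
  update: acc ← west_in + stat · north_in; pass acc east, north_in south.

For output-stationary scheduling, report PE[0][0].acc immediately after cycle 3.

PE[0][0].acc = 55

OS on a 3×3 grid — tracing PE[0][0] and its feeders:
  step 0 · PE0,0: acc=6; fwd→3 fwd↓2
  step 1 · PE0,0: acc=10; fwd→1 fwd↓4
  step 2 · PE0,0: acc=55; fwd→5 fwd↓9
  step 3 · PE0,0: acc=55; fwd→0 fwd↓0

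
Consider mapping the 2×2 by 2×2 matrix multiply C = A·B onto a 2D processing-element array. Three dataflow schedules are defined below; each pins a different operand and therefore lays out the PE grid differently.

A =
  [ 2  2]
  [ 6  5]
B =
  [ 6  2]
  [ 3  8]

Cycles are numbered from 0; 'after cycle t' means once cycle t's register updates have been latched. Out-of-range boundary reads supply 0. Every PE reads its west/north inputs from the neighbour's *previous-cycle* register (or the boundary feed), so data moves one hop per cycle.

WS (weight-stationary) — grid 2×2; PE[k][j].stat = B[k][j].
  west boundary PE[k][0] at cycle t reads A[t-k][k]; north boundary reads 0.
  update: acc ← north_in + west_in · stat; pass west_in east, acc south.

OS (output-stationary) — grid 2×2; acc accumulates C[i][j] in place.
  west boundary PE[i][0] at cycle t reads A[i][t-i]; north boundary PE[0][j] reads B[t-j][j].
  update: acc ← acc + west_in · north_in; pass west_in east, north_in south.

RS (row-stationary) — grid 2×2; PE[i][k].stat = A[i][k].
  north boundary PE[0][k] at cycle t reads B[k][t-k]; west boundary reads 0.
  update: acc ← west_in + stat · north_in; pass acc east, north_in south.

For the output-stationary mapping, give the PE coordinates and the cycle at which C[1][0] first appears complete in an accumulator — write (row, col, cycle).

Under OS, C[1][0] lands at PE[1][0]:
  cycle 0: PE[1][0] → acc 0, east 0, south 0
  cycle 1: PE[1][0] → acc 36, east 6, south 6
  cycle 2: PE[1][0] → acc 51, east 5, south 3

(row, col, cycle) = (1, 0, 2)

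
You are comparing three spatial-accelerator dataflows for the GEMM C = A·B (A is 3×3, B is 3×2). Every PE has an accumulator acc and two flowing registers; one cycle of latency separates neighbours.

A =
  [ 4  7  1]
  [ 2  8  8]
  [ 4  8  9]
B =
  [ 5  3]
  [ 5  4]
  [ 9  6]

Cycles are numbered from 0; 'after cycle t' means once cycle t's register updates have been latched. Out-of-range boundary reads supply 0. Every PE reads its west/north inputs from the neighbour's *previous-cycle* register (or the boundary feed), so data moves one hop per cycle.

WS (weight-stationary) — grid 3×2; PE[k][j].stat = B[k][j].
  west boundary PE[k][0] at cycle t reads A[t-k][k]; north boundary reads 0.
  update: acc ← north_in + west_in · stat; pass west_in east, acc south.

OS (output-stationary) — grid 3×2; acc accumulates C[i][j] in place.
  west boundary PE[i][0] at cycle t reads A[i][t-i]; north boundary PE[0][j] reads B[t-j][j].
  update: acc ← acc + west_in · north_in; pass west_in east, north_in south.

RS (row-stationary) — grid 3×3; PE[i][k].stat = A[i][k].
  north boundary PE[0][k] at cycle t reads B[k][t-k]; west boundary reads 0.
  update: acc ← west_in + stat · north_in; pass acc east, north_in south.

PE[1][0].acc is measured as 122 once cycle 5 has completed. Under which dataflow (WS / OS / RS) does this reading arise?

dataflow = OS

WS [3×2] PE[1][0] across cycles:
  cycle 0: PE[1][0] → acc 0, east 0, south 0
  cycle 1: PE[1][0] → acc 55, east 7, south 55
  cycle 2: PE[1][0] → acc 50, east 8, south 50
  cycle 3: PE[1][0] → acc 60, east 8, south 60
  cycle 4: PE[1][0] → acc 0, east 0, south 0
  cycle 5: PE[1][0] → acc 0, east 0, south 0
OS [3×2] PE[1][0] across cycles:
  cycle 0: PE[1][0] → acc 0, east 0, south 0
  cycle 1: PE[1][0] → acc 10, east 2, south 5
  cycle 2: PE[1][0] → acc 50, east 8, south 5
  cycle 3: PE[1][0] → acc 122, east 8, south 9
  cycle 4: PE[1][0] → acc 122, east 0, south 0
  cycle 5: PE[1][0] → acc 122, east 0, south 0
RS [3×3] PE[1][0] across cycles:
  cycle 0: PE[1][0] → acc 0, east 0, south 0
  cycle 1: PE[1][0] → acc 10, east 10, south 5
  cycle 2: PE[1][0] → acc 6, east 6, south 3
  cycle 3: PE[1][0] → acc 0, east 0, south 0
  cycle 4: PE[1][0] → acc 0, east 0, south 0
  cycle 5: PE[1][0] → acc 0, east 0, south 0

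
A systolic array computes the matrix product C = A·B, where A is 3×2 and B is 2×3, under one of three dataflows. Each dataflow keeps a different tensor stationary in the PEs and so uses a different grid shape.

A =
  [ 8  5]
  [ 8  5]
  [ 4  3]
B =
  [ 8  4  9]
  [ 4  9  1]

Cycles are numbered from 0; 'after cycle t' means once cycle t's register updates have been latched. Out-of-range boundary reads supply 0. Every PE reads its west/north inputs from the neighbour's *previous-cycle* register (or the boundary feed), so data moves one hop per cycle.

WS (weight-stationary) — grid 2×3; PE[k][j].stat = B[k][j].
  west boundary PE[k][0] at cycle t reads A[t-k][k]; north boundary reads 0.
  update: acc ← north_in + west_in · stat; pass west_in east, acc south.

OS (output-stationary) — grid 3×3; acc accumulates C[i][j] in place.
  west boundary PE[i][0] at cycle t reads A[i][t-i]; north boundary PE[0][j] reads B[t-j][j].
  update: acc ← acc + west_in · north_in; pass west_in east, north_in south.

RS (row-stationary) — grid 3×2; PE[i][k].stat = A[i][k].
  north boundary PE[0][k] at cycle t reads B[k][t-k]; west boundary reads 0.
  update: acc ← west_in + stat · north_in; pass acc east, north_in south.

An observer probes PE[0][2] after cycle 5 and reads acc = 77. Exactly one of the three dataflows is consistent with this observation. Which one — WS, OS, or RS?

WS [2×3] PE[0][2] across cycles:
  [0] (0,2) acc=0 (h:0 v:0)
  [1] (0,2) acc=0 (h:0 v:0)
  [2] (0,2) acc=72 (h:8 v:72)
  [3] (0,2) acc=72 (h:8 v:72)
  [4] (0,2) acc=36 (h:4 v:36)
  [5] (0,2) acc=0 (h:0 v:0)
OS [3×3] PE[0][2] across cycles:
  [0] (0,2) acc=0 (h:0 v:0)
  [1] (0,2) acc=0 (h:0 v:0)
  [2] (0,2) acc=72 (h:8 v:9)
  [3] (0,2) acc=77 (h:5 v:1)
  [4] (0,2) acc=77 (h:0 v:0)
  [5] (0,2) acc=77 (h:0 v:0)
RS (3×2): PE[0][2] does not exist.

dataflow = OS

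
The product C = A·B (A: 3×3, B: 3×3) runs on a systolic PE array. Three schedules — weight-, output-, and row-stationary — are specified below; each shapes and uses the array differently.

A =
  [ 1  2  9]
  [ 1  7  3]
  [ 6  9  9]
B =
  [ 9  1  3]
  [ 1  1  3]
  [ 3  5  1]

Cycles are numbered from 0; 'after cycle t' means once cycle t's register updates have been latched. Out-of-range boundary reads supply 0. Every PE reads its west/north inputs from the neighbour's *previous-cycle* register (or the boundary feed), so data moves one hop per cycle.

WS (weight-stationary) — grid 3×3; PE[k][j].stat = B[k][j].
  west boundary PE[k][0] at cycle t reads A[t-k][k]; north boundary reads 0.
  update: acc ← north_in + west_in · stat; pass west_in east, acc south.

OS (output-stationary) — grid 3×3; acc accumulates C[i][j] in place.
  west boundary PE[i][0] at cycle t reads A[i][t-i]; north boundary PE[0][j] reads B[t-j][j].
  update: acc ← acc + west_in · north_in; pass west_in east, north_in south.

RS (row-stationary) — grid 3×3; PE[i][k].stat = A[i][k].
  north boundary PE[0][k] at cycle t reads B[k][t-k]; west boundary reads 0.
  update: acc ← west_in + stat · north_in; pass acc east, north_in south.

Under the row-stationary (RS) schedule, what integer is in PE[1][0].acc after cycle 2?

Tracing RS — 3×3 array, target PE[1][0]:
  @0  [0,0]  acc 9  |  →9  ↓9
  @0  [1,0]  acc 0  |  →0  ↓0
  @1  [0,0]  acc 1  |  →1  ↓1
  @1  [1,0]  acc 9  |  →9  ↓9
  @2  [0,0]  acc 3  |  →3  ↓3
  @2  [1,0]  acc 1  |  →1  ↓1

PE[1][0].acc = 1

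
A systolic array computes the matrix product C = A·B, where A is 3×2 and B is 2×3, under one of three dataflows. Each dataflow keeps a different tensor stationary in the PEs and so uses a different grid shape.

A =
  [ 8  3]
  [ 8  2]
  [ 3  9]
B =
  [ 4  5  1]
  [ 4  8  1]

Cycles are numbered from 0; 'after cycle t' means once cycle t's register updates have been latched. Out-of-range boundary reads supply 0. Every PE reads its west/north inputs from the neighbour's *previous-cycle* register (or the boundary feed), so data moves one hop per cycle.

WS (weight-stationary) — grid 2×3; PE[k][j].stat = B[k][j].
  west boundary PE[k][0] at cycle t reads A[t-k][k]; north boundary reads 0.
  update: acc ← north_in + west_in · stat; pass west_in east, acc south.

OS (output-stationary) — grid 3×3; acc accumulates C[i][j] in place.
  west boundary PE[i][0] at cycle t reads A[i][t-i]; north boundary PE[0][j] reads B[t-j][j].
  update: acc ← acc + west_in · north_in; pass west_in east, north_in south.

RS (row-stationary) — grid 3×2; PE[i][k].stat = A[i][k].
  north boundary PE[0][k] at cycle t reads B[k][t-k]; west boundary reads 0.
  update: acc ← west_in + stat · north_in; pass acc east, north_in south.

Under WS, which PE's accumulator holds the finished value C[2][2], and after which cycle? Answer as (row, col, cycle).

WS — PE[1][2] is where C[2][2] collects:
  after 0 — PE[1][2] acc=0, pass-E 0, pass-S 0
  after 1 — PE[1][2] acc=0, pass-E 0, pass-S 0
  after 2 — PE[1][2] acc=0, pass-E 0, pass-S 0
  after 3 — PE[1][2] acc=11, pass-E 3, pass-S 11
  after 4 — PE[1][2] acc=10, pass-E 2, pass-S 10
  after 5 — PE[1][2] acc=12, pass-E 9, pass-S 12

(row, col, cycle) = (1, 2, 5)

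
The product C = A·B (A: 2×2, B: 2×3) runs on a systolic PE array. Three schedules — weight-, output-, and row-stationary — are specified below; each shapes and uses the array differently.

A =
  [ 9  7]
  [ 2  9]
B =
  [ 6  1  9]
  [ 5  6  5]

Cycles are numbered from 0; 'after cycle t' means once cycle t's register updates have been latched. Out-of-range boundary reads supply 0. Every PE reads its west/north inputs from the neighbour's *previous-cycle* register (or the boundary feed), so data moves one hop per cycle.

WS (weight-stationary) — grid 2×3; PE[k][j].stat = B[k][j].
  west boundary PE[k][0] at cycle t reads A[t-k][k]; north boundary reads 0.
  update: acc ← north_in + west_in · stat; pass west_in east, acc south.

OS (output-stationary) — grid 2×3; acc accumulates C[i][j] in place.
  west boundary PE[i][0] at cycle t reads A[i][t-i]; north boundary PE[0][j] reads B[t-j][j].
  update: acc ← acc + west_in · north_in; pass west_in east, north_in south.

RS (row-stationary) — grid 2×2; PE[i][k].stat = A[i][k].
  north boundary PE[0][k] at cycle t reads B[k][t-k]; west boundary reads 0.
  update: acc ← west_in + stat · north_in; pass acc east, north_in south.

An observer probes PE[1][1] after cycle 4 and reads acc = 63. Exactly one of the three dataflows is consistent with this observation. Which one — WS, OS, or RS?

dataflow = RS

WS (2×3 grid), PE[1][1]:
  t=0 PE[1][1]: acc=0 h=0 v=0
  t=1 PE[1][1]: acc=0 h=0 v=0
  t=2 PE[1][1]: acc=51 h=7 v=51
  t=3 PE[1][1]: acc=56 h=9 v=56
  t=4 PE[1][1]: acc=0 h=0 v=0
OS (2×3 grid), PE[1][1]:
  t=0 PE[1][1]: acc=0 h=0 v=0
  t=1 PE[1][1]: acc=0 h=0 v=0
  t=2 PE[1][1]: acc=2 h=2 v=1
  t=3 PE[1][1]: acc=56 h=9 v=6
  t=4 PE[1][1]: acc=56 h=0 v=0
RS (2×2 grid), PE[1][1]:
  t=0 PE[1][1]: acc=0 h=0 v=0
  t=1 PE[1][1]: acc=0 h=0 v=0
  t=2 PE[1][1]: acc=57 h=57 v=5
  t=3 PE[1][1]: acc=56 h=56 v=6
  t=4 PE[1][1]: acc=63 h=63 v=5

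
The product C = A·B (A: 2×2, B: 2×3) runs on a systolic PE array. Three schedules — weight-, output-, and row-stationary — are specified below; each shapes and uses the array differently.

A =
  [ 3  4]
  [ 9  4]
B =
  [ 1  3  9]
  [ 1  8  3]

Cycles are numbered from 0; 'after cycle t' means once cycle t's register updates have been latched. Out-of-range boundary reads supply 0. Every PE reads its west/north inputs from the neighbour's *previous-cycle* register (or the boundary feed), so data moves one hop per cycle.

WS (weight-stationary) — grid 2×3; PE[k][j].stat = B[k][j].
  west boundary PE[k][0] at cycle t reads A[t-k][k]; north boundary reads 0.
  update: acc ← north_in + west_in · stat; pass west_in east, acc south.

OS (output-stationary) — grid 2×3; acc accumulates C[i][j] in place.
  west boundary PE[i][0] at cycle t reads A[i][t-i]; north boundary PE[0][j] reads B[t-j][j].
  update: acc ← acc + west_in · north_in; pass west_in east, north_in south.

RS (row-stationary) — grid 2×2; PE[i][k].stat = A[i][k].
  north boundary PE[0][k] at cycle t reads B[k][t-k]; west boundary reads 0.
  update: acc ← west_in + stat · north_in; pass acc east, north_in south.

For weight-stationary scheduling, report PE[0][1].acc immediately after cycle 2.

PE[0][1].acc = 27

Tracing WS — 2×3 array, target PE[0][1]:
  c0 r0c0: 3 / 3 / 3
  c0 r0c1: 0 / 0 / 0
  c1 r0c0: 9 / 9 / 9
  c1 r0c1: 9 / 3 / 9
  c2 r0c0: 0 / 0 / 0
  c2 r0c1: 27 / 9 / 27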